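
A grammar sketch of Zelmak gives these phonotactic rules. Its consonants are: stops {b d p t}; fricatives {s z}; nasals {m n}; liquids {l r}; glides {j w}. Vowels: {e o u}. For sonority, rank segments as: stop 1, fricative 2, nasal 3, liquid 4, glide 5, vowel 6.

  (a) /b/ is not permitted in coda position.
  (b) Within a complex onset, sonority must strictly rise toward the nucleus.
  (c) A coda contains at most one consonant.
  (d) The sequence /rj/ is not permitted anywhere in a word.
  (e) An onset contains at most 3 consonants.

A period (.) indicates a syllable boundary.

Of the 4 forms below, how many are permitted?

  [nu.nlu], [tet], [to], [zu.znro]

4

[nu.nlu] — σ1 onset /n/, coda /∅/ ok; σ2 onset /nl/ (3→4 rises), coda /∅/ ok → permitted
[tet] — σ1 onset /t/, coda /t/ ok → permitted
[to] — σ1 onset /t/, coda /∅/ ok → permitted
[zu.znro] — σ1 onset /z/, coda /∅/ ok; σ2 onset /znr/ (2→3→4 rises), coda /∅/ ok → permitted
Permitted: [nu.nlu], [tet], [to], [zu.znro] → 4.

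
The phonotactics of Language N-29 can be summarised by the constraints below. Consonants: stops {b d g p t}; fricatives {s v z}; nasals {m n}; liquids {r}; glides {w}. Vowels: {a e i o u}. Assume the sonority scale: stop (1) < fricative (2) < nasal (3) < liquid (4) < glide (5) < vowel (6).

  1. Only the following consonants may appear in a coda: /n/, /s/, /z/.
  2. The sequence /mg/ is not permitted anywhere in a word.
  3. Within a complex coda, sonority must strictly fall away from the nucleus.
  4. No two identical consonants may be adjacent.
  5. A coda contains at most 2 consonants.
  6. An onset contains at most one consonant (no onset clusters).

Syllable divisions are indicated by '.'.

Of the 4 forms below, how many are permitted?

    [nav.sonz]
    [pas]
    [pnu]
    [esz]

[nav.sonz] — violates constraint 1: syllable 1 coda contains /v/, which is not a licensed coda consonant → not permitted
[pas] — σ1 onset /p/, coda /s/ ok → permitted
[pnu] — violates constraint 6: syllable 1 onset /pn/ has 2 consonants (> 1) → not permitted
[esz] — violates constraint 3: syllable 1 coda /sz/: /s/ (fricative, 2) → /z/ (fricative, 2) does not fall → not permitted
Permitted: [pas] → 1.

1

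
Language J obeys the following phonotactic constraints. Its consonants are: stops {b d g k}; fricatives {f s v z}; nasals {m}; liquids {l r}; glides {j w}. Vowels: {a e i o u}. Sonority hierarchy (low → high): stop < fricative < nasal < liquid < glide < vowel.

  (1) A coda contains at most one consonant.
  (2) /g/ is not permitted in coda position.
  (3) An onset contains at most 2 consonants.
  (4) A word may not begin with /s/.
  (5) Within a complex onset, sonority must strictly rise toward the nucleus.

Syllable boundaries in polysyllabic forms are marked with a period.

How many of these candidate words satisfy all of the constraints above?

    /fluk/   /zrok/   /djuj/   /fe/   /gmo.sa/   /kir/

/fluk/ — σ1 onset /fl/ (2→4 rises), coda /k/ ok → well-formed
/zrok/ — σ1 onset /zr/ (2→4 rises), coda /k/ ok → well-formed
/djuj/ — σ1 onset /dj/ (1→5 rises), coda /j/ ok → well-formed
/fe/ — σ1 onset /f/, coda /∅/ ok → well-formed
/gmo.sa/ — σ1 onset /gm/ (1→3 rises), coda /∅/ ok; σ2 onset /s/, coda /∅/ ok → well-formed
/kir/ — σ1 onset /k/, coda /r/ ok → well-formed
Well-formed: /fluk/, /zrok/, /djuj/, /fe/, /gmo.sa/, /kir/ → 6.

6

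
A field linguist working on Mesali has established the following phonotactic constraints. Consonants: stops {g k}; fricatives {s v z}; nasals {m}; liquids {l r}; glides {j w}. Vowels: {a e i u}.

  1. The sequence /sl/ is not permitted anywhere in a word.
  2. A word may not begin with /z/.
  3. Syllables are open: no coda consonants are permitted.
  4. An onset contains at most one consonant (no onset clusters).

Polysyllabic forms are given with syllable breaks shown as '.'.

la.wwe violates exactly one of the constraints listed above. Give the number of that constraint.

4

la.wwe: syllable 2 onset /ww/ has 2 consonants (> 1).
This is a violation of constraint 4: "An onset contains at most one consonant (no onset clusters)."
The remaining constraints (1, 2, 3) are satisfied.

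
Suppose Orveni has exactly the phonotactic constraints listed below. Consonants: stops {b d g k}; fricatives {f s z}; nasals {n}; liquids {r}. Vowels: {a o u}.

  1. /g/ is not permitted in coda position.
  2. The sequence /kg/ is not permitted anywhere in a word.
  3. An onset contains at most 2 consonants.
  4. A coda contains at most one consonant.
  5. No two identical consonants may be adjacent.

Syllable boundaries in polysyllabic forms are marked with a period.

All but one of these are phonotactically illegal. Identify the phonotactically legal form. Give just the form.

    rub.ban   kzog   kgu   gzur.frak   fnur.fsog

rub.ban — violates constraint 5: adjacent identical consonants /bb/ → phonotactically illegal
kzog — violates constraint 1: syllable 1 coda contains /g/ → phonotactically illegal
kgu — violates constraint 2: contains banned sequence /kg/ → phonotactically illegal
gzur.frak — σ1 onset /gz/ (2C), coda /r/ ok; σ2 onset /fr/ (2C), coda /k/ ok → phonotactically legal
fnur.fsog — violates constraint 1: syllable 2 coda contains /g/ → phonotactically illegal

gzur.frak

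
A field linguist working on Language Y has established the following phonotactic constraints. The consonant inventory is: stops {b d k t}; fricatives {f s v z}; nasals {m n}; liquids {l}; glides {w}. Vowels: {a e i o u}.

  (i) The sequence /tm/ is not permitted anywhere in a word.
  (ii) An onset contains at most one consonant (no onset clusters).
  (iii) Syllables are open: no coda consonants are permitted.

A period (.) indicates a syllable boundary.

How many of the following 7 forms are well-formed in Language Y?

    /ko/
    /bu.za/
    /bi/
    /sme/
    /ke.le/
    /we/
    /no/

/ko/ — σ1 onset /k/, coda /∅/ ok → well-formed
/bu.za/ — σ1 onset /b/, coda /∅/ ok; σ2 onset /z/, coda /∅/ ok → well-formed
/bi/ — σ1 onset /b/, coda /∅/ ok → well-formed
/sme/ — violates constraint (ii): syllable 1 onset /sm/ has 2 consonants (> 1) → ill-formed
/ke.le/ — σ1 onset /k/, coda /∅/ ok; σ2 onset /l/, coda /∅/ ok → well-formed
/we/ — σ1 onset /w/, coda /∅/ ok → well-formed
/no/ — σ1 onset /n/, coda /∅/ ok → well-formed
Well-formed: /ko/, /bu.za/, /bi/, /ke.le/, /we/, /no/ → 6.

6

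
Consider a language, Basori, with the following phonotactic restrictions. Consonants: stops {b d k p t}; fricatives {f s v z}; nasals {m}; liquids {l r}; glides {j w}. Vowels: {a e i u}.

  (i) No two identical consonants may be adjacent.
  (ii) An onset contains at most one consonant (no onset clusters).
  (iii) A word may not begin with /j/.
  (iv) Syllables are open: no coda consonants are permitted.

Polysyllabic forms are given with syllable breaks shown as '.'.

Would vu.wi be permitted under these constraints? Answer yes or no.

yes

vu.wi — σ1 onset /v/, coda /∅/ ok; σ2 onset /w/, coda /∅/ ok → permitted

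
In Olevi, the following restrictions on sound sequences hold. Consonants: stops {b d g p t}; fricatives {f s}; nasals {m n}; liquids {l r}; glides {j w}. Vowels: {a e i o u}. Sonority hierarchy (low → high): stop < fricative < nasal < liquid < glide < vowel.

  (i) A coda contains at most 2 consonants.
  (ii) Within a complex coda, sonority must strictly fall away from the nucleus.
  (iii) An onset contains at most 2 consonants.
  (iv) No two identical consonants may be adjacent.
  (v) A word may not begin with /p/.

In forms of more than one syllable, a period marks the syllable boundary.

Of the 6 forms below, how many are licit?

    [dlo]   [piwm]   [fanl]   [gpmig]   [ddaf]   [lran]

2

[dlo] — σ1 onset /dl/ (2C), coda /∅/ ok → licit
[piwm] — violates constraint (v): word begins with /p/ → illicit
[fanl] — violates constraint (ii): syllable 1 coda /nl/: /n/ (nasal, 3) → /l/ (liquid, 4) does not fall → illicit
[gpmig] — violates constraint (iii): syllable 1 onset /gpm/ has 3 consonants (> 2) → illicit
[ddaf] — violates constraint (iv): adjacent identical consonants /dd/ → illicit
[lran] — σ1 onset /lr/ (2C), coda /n/ ok → licit
Licit: [dlo], [lran] → 2.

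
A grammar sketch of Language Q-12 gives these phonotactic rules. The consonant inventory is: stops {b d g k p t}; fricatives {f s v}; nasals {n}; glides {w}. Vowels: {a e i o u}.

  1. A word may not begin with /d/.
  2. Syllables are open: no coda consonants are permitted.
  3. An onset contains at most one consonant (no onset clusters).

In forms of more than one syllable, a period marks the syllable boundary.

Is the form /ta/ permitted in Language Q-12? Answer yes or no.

/ta/ — σ1 onset /t/, coda /∅/ ok → permitted

yes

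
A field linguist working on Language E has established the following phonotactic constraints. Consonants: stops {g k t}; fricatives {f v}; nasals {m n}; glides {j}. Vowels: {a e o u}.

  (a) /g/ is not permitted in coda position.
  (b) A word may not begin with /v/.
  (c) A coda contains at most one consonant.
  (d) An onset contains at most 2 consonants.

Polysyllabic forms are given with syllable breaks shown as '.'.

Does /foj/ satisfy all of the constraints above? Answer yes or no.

/foj/ — σ1 onset /f/, coda /j/ ok → permitted

yes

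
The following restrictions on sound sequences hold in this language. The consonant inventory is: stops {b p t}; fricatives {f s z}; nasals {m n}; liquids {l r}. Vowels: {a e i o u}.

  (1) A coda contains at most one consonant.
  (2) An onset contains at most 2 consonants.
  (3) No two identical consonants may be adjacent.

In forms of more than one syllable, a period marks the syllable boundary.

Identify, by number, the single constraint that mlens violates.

1

mlens: syllable 1 coda /ns/ has 2 consonants (> 1).
This is a violation of constraint 1: "A coda contains at most one consonant."
The remaining constraints (2, 3) are satisfied.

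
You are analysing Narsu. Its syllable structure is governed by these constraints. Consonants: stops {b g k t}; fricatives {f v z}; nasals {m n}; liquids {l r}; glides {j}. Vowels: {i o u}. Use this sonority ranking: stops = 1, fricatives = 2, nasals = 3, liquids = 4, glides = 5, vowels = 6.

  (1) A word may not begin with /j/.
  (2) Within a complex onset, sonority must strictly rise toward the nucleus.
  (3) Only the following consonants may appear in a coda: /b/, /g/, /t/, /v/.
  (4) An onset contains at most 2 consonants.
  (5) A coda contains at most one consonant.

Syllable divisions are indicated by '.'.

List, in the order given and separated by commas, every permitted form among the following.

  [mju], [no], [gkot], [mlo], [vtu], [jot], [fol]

[mju], [no], [mlo]

[mju] — σ1 onset /mj/ (3→5 rises), coda /∅/ ok → permitted
[no] — σ1 onset /n/, coda /∅/ ok → permitted
[gkot] — violates constraint 2: syllable 1 onset /gk/: /g/ (stop, 1) → /k/ (stop, 1) does not rise → not permitted
[mlo] — σ1 onset /ml/ (3→4 rises), coda /∅/ ok → permitted
[vtu] — violates constraint 2: syllable 1 onset /vt/: /v/ (fricative, 2) → /t/ (stop, 1) does not rise → not permitted
[jot] — violates constraint 1: word begins with /j/ → not permitted
[fol] — violates constraint 3: syllable 1 coda contains /l/, which is not a licensed coda consonant → not permitted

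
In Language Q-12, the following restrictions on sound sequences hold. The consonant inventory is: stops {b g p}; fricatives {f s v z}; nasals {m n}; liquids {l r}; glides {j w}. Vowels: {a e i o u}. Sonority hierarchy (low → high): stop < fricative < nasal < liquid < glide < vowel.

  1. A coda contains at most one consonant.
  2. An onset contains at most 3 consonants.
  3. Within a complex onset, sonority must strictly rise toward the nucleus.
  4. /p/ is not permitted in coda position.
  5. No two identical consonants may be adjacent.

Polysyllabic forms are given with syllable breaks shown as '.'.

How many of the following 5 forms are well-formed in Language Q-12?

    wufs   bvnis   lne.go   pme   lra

wufs — violates constraint 1: syllable 1 coda /fs/ has 2 consonants (> 1) → ill-formed
bvnis — σ1 onset /bvn/ (1→2→3 rises), coda /s/ ok → well-formed
lne.go — violates constraint 3: syllable 1 onset /ln/: /l/ (liquid, 4) → /n/ (nasal, 3) does not rise → ill-formed
pme — σ1 onset /pm/ (1→3 rises), coda /∅/ ok → well-formed
lra — violates constraint 3: syllable 1 onset /lr/: /l/ (liquid, 4) → /r/ (liquid, 4) does not rise → ill-formed
Well-formed: bvnis, pme → 2.

2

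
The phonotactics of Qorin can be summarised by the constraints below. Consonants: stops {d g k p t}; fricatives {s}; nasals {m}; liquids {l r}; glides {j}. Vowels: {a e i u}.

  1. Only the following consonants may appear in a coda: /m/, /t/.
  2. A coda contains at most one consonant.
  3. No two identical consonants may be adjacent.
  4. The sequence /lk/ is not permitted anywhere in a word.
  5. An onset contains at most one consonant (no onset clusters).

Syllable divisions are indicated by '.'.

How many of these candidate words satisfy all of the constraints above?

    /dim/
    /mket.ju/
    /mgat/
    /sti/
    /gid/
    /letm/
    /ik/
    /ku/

/dim/ — σ1 onset /d/, coda /m/ ok → well-formed
/mket.ju/ — violates constraint 5: syllable 1 onset /mk/ has 2 consonants (> 1) → ill-formed
/mgat/ — violates constraint 5: syllable 1 onset /mg/ has 2 consonants (> 1) → ill-formed
/sti/ — violates constraint 5: syllable 1 onset /st/ has 2 consonants (> 1) → ill-formed
/gid/ — violates constraint 1: syllable 1 coda contains /d/, which is not a licensed coda consonant → ill-formed
/letm/ — violates constraint 2: syllable 1 coda /tm/ has 2 consonants (> 1) → ill-formed
/ik/ — violates constraint 1: syllable 1 coda contains /k/, which is not a licensed coda consonant → ill-formed
/ku/ — σ1 onset /k/, coda /∅/ ok → well-formed
Well-formed: /dim/, /ku/ → 2.

2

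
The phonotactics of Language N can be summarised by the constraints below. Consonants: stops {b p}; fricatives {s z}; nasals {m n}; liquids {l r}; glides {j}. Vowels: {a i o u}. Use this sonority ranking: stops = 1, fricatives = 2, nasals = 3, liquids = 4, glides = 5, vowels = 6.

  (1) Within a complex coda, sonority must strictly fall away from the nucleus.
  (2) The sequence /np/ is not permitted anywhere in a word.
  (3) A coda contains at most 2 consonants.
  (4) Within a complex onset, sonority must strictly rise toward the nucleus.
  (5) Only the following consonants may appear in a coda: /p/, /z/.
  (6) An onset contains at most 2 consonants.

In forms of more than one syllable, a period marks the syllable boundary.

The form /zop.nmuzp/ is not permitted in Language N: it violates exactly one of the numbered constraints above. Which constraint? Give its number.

/zop.nmuzp/: syllable 2 onset /nm/: /n/ (nasal, 3) → /m/ (nasal, 3) does not rise.
This is a violation of constraint 4: "Within a complex onset, sonority must strictly rise toward the nucleus."
The remaining constraints (1, 2, 3, 5, 6) are satisfied.

4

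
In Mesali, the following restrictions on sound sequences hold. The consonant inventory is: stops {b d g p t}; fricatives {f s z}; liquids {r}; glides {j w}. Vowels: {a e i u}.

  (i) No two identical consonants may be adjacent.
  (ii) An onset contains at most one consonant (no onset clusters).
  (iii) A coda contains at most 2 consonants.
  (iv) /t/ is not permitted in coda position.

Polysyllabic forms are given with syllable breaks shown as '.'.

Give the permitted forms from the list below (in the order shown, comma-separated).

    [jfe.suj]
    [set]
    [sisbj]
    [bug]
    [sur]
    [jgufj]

[bug], [sur]

[jfe.suj] — violates constraint (ii): syllable 1 onset /jf/ has 2 consonants (> 1) → not permitted
[set] — violates constraint (iv): syllable 1 coda contains /t/ → not permitted
[sisbj] — violates constraint (iii): syllable 1 coda /sbj/ has 3 consonants (> 2) → not permitted
[bug] — σ1 onset /b/, coda /g/ ok → permitted
[sur] — σ1 onset /s/, coda /r/ ok → permitted
[jgufj] — violates constraint (ii): syllable 1 onset /jg/ has 2 consonants (> 1) → not permitted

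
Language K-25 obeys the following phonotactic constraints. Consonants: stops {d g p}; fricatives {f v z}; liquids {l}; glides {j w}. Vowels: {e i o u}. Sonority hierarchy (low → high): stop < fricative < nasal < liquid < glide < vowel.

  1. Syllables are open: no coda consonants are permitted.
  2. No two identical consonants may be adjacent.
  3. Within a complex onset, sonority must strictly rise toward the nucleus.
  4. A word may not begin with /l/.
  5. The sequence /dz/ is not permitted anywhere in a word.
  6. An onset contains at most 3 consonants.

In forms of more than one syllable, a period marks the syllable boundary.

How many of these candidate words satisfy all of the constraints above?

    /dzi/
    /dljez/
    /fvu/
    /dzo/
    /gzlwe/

/dzi/ — violates constraint 5: contains banned sequence /dz/ → ill-formed
/dljez/ — violates constraint 1: syllable 1 coda /z/ has 1 consonant (> 0) → ill-formed
/fvu/ — violates constraint 3: syllable 1 onset /fv/: /f/ (fricative, 2) → /v/ (fricative, 2) does not rise → ill-formed
/dzo/ — violates constraint 5: contains banned sequence /dz/ → ill-formed
/gzlwe/ — violates constraint 6: syllable 1 onset /gzlw/ has 4 consonants (> 3) → ill-formed
No form is well-formed → 0.

0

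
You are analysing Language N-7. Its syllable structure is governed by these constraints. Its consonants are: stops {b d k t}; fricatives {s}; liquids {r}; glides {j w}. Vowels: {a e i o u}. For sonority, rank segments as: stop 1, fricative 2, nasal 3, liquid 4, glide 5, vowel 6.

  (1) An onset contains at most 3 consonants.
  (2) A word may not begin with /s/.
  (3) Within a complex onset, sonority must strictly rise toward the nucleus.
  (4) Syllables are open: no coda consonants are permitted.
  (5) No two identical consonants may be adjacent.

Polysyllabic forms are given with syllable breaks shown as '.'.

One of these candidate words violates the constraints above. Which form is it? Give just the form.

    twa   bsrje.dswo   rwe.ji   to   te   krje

bsrje.dswo

twa — σ1 onset /tw/ (1→5 rises), coda /∅/ ok → phonotactically legal
bsrje.dswo — violates constraint 1: syllable 1 onset /bsrj/ has 4 consonants (> 3) → phonotactically illegal
rwe.ji — σ1 onset /rw/ (4→5 rises), coda /∅/ ok; σ2 onset /j/, coda /∅/ ok → phonotactically legal
to — σ1 onset /t/, coda /∅/ ok → phonotactically legal
te — σ1 onset /t/, coda /∅/ ok → phonotactically legal
krje — σ1 onset /krj/ (1→4→5 rises), coda /∅/ ok → phonotactically legal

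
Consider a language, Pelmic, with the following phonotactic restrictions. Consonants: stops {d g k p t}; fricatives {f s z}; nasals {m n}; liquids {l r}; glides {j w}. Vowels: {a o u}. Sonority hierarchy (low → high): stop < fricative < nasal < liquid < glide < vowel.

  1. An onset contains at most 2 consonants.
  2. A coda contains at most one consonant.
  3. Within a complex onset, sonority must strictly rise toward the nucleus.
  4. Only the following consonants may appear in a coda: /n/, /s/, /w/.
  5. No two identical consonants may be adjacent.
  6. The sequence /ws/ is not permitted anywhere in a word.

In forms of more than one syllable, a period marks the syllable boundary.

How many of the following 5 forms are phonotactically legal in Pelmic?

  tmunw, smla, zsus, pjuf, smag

0

tmunw — violates constraint 2: syllable 1 coda /nw/ has 2 consonants (> 1) → phonotactically illegal
smla — violates constraint 1: syllable 1 onset /sml/ has 3 consonants (> 2) → phonotactically illegal
zsus — violates constraint 3: syllable 1 onset /zs/: /z/ (fricative, 2) → /s/ (fricative, 2) does not rise → phonotactically illegal
pjuf — violates constraint 4: syllable 1 coda contains /f/, which is not a licensed coda consonant → phonotactically illegal
smag — violates constraint 4: syllable 1 coda contains /g/, which is not a licensed coda consonant → phonotactically illegal
No form is phonotactically legal → 0.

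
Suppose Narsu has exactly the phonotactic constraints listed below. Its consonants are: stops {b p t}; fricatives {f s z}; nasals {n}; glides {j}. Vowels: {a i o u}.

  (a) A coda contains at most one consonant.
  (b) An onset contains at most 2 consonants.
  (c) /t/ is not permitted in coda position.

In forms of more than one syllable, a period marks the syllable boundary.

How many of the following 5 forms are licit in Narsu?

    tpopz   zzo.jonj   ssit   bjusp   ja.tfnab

tpopz — violates constraint (a): syllable 1 coda /pz/ has 2 consonants (> 1) → illicit
zzo.jonj — violates constraint (a): syllable 2 coda /nj/ has 2 consonants (> 1) → illicit
ssit — violates constraint (c): syllable 1 coda contains /t/ → illicit
bjusp — violates constraint (a): syllable 1 coda /sp/ has 2 consonants (> 1) → illicit
ja.tfnab — violates constraint (b): syllable 2 onset /tfn/ has 3 consonants (> 2) → illicit
No form is licit → 0.

0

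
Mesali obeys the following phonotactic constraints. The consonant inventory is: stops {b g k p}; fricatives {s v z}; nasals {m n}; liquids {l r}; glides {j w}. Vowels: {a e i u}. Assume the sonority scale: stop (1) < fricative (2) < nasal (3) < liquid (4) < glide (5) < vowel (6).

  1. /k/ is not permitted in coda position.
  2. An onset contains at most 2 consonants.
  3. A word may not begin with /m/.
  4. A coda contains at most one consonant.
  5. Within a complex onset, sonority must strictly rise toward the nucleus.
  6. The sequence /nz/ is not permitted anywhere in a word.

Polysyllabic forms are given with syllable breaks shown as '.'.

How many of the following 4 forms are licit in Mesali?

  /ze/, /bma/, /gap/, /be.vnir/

/ze/ — σ1 onset /z/, coda /∅/ ok → licit
/bma/ — σ1 onset /bm/ (1→3 rises), coda /∅/ ok → licit
/gap/ — σ1 onset /g/, coda /p/ ok → licit
/be.vnir/ — σ1 onset /b/, coda /∅/ ok; σ2 onset /vn/ (2→3 rises), coda /r/ ok → licit
Licit: /ze/, /bma/, /gap/, /be.vnir/ → 4.

4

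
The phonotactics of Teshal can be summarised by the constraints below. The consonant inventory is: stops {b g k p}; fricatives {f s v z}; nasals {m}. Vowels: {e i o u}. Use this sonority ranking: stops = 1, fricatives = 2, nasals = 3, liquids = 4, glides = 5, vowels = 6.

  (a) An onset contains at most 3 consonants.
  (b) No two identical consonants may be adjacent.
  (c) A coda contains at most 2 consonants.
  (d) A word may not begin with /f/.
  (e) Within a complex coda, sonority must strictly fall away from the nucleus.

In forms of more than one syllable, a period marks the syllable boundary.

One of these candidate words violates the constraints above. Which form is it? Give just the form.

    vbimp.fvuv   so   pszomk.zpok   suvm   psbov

vbimp.fvuv — σ1 onset /vb/ (2C), coda /mp/ (3→1 falls) ok; σ2 onset /fv/ (2C), coda /v/ ok → permitted
so — σ1 onset /s/, coda /∅/ ok → permitted
pszomk.zpok — σ1 onset /psz/ (3C), coda /mk/ (3→1 falls) ok; σ2 onset /zp/ (2C), coda /k/ ok → permitted
suvm — violates constraint (e): syllable 1 coda /vm/: /v/ (fricative, 2) → /m/ (nasal, 3) does not fall → not permitted
psbov — σ1 onset /psb/ (3C), coda /v/ ok → permitted

suvm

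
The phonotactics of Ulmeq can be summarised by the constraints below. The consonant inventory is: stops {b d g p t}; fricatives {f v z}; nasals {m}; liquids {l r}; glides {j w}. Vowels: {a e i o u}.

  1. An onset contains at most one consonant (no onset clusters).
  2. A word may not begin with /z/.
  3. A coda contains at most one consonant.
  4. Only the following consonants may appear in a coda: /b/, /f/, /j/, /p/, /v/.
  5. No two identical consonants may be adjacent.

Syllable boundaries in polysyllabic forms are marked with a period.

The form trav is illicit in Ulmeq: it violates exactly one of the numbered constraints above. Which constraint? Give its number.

1

trav: syllable 1 onset /tr/ has 2 consonants (> 1).
This is a violation of constraint 1: "An onset contains at most one consonant (no onset clusters)."
The remaining constraints (2, 3, 4, 5) are satisfied.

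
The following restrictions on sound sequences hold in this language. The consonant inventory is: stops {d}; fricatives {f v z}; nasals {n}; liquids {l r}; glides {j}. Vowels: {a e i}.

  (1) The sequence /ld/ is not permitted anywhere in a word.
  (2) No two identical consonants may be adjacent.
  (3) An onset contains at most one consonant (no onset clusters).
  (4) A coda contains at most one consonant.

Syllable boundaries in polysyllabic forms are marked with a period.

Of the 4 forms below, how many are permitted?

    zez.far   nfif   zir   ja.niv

zez.far — σ1 onset /z/, coda /z/ ok; σ2 onset /f/, coda /r/ ok → permitted
nfif — violates constraint 3: syllable 1 onset /nf/ has 2 consonants (> 1) → not permitted
zir — σ1 onset /z/, coda /r/ ok → permitted
ja.niv — σ1 onset /j/, coda /∅/ ok; σ2 onset /n/, coda /v/ ok → permitted
Permitted: zez.far, zir, ja.niv → 3.

3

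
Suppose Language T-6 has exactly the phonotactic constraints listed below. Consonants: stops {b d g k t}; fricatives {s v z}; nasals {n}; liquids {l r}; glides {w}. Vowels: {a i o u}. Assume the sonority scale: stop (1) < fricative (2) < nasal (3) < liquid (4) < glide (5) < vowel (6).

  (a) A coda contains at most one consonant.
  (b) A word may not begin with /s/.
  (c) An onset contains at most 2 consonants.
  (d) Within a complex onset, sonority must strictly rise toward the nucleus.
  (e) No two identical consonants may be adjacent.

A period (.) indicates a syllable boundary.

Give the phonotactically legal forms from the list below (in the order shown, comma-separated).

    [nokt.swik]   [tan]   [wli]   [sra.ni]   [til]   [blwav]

[tan], [til]

[nokt.swik] — violates constraint (a): syllable 1 coda /kt/ has 2 consonants (> 1) → phonotactically illegal
[tan] — σ1 onset /t/, coda /n/ ok → phonotactically legal
[wli] — violates constraint (d): syllable 1 onset /wl/: /w/ (glide, 5) → /l/ (liquid, 4) does not rise → phonotactically illegal
[sra.ni] — violates constraint (b): word begins with /s/ → phonotactically illegal
[til] — σ1 onset /t/, coda /l/ ok → phonotactically legal
[blwav] — violates constraint (c): syllable 1 onset /blw/ has 3 consonants (> 2) → phonotactically illegal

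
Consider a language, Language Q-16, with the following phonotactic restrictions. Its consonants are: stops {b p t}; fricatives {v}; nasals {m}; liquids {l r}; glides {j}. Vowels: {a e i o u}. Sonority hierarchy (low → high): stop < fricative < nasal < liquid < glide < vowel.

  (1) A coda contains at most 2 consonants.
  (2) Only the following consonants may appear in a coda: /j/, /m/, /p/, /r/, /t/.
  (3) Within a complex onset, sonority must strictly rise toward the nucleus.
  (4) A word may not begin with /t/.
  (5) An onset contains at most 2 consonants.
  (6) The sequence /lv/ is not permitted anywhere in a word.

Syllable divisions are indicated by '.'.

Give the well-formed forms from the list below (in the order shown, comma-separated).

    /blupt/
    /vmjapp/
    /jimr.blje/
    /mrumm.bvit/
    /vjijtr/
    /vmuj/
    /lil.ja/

/blupt/, /mrumm.bvit/, /vmuj/

/blupt/ — σ1 onset /bl/ (1→4 rises), coda /pt/ (2C) ok → well-formed
/vmjapp/ — violates constraint 5: syllable 1 onset /vmj/ has 3 consonants (> 2) → ill-formed
/jimr.blje/ — violates constraint 5: syllable 2 onset /blj/ has 3 consonants (> 2) → ill-formed
/mrumm.bvit/ — σ1 onset /mr/ (3→4 rises), coda /mm/ (2C) ok; σ2 onset /bv/ (1→2 rises), coda /t/ ok → well-formed
/vjijtr/ — violates constraint 1: syllable 1 coda /jtr/ has 3 consonants (> 2) → ill-formed
/vmuj/ — σ1 onset /vm/ (2→3 rises), coda /j/ ok → well-formed
/lil.ja/ — violates constraint 2: syllable 1 coda contains /l/, which is not a licensed coda consonant → ill-formed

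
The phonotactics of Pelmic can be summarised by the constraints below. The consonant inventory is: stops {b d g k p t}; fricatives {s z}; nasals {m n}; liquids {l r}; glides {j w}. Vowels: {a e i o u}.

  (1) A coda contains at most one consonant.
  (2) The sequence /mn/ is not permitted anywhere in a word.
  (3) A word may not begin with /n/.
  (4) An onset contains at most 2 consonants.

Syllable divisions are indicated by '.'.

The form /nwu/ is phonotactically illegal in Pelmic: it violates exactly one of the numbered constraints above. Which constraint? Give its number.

/nwu/: word begins with /n/.
This is a violation of constraint 3: "A word may not begin with /n/."
The remaining constraints (1, 2, 4) are satisfied.

3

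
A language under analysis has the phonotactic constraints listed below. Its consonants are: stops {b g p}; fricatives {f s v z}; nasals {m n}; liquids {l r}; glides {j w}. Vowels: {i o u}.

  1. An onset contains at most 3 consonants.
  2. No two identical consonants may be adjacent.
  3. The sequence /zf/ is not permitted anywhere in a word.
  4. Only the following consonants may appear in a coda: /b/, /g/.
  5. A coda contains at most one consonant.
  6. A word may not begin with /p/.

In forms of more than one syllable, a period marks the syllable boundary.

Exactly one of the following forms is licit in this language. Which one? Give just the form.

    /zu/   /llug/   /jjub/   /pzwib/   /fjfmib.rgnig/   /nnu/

/zu/

/zu/ — σ1 onset /z/, coda /∅/ ok → licit
/llug/ — violates constraint 2: adjacent identical consonants /ll/ → illicit
/jjub/ — violates constraint 2: adjacent identical consonants /jj/ → illicit
/pzwib/ — violates constraint 6: word begins with /p/ → illicit
/fjfmib.rgnig/ — violates constraint 1: syllable 1 onset /fjfm/ has 4 consonants (> 3) → illicit
/nnu/ — violates constraint 2: adjacent identical consonants /nn/ → illicit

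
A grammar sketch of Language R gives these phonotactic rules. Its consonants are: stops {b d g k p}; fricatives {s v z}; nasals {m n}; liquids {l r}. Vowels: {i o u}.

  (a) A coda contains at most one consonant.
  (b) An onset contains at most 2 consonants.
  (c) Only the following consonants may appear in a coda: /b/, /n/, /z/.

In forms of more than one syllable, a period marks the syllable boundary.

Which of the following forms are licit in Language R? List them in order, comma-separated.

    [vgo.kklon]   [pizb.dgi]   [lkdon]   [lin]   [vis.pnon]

[lin]

[vgo.kklon] — violates constraint (b): syllable 2 onset /kkl/ has 3 consonants (> 2) → illicit
[pizb.dgi] — violates constraint (a): syllable 1 coda /zb/ has 2 consonants (> 1) → illicit
[lkdon] — violates constraint (b): syllable 1 onset /lkd/ has 3 consonants (> 2) → illicit
[lin] — σ1 onset /l/, coda /n/ ok → licit
[vis.pnon] — violates constraint (c): syllable 1 coda contains /s/, which is not a licensed coda consonant → illicit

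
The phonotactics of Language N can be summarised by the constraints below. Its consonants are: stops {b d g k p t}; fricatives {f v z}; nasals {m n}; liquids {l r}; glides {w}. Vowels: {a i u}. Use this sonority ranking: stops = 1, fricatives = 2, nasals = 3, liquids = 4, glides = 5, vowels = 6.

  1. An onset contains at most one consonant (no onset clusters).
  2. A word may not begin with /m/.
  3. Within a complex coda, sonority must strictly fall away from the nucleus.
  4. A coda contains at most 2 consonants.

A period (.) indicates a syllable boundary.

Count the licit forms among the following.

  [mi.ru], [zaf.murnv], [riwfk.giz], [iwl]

[mi.ru] — violates constraint 2: word begins with /m/ → illicit
[zaf.murnv] — violates constraint 4: syllable 2 coda /rnv/ has 3 consonants (> 2) → illicit
[riwfk.giz] — violates constraint 4: syllable 1 coda /wfk/ has 3 consonants (> 2) → illicit
[iwl] — σ1 onset /∅/, coda /wl/ (5→4 falls) ok → licit
Licit: [iwl] → 1.

1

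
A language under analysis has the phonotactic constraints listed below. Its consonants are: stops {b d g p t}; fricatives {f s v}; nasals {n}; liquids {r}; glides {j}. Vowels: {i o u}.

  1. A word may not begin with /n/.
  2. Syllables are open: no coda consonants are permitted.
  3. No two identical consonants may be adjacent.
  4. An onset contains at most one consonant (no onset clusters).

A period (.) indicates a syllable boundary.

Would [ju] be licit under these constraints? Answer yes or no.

[ju] — σ1 onset /j/, coda /∅/ ok → licit

yes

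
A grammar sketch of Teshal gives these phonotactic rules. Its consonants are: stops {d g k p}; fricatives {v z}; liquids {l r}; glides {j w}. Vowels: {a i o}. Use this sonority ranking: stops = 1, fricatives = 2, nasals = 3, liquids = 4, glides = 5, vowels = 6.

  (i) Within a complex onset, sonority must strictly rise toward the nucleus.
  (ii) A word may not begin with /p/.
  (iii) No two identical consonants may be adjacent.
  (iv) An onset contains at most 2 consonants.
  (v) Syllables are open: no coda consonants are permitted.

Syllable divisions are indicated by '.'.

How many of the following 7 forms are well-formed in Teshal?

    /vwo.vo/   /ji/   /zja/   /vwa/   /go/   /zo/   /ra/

7

/vwo.vo/ — σ1 onset /vw/ (2→5 rises), coda /∅/ ok; σ2 onset /v/, coda /∅/ ok → well-formed
/ji/ — σ1 onset /j/, coda /∅/ ok → well-formed
/zja/ — σ1 onset /zj/ (2→5 rises), coda /∅/ ok → well-formed
/vwa/ — σ1 onset /vw/ (2→5 rises), coda /∅/ ok → well-formed
/go/ — σ1 onset /g/, coda /∅/ ok → well-formed
/zo/ — σ1 onset /z/, coda /∅/ ok → well-formed
/ra/ — σ1 onset /r/, coda /∅/ ok → well-formed
Well-formed: /vwo.vo/, /ji/, /zja/, /vwa/, /go/, /zo/, /ra/ → 7.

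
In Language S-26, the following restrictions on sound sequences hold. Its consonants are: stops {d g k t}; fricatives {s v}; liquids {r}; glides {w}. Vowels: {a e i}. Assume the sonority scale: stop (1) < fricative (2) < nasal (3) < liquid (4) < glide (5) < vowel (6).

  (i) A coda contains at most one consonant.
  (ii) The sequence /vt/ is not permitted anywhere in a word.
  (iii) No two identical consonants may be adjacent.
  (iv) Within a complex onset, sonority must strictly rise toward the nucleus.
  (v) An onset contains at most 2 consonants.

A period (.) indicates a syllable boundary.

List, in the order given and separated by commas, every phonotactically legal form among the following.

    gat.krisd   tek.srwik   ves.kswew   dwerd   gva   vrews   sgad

gat.krisd — violates constraint (i): syllable 2 coda /sd/ has 2 consonants (> 1) → phonotactically illegal
tek.srwik — violates constraint (v): syllable 2 onset /srw/ has 3 consonants (> 2) → phonotactically illegal
ves.kswew — violates constraint (v): syllable 2 onset /ksw/ has 3 consonants (> 2) → phonotactically illegal
dwerd — violates constraint (i): syllable 1 coda /rd/ has 2 consonants (> 1) → phonotactically illegal
gva — σ1 onset /gv/ (1→2 rises), coda /∅/ ok → phonotactically legal
vrews — violates constraint (i): syllable 1 coda /ws/ has 2 consonants (> 1) → phonotactically illegal
sgad — violates constraint (iv): syllable 1 onset /sg/: /s/ (fricative, 2) → /g/ (stop, 1) does not rise → phonotactically illegal

gva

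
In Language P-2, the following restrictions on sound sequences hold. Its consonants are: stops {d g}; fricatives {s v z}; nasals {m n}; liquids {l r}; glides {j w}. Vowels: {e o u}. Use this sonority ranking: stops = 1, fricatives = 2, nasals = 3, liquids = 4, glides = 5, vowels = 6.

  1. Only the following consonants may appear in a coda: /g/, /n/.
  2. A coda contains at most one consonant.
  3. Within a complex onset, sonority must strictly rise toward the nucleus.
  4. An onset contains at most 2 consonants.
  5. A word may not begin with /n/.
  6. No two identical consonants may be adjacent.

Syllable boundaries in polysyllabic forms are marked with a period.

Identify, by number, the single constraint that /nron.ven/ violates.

5

/nron.ven/: word begins with /n/.
This is a violation of constraint 5: "A word may not begin with /n/."
The remaining constraints (1, 2, 3, 4, 6) are satisfied.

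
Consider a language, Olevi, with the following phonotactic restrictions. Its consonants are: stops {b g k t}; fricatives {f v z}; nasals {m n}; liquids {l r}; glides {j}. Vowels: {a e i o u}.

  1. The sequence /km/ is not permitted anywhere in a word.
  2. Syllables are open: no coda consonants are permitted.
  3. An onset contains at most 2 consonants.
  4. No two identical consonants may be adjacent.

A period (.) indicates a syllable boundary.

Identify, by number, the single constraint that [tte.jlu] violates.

4

[tte.jlu]: adjacent identical consonants /tt/.
This is a violation of constraint 4: "No two identical consonants may be adjacent."
The remaining constraints (1, 2, 3) are satisfied.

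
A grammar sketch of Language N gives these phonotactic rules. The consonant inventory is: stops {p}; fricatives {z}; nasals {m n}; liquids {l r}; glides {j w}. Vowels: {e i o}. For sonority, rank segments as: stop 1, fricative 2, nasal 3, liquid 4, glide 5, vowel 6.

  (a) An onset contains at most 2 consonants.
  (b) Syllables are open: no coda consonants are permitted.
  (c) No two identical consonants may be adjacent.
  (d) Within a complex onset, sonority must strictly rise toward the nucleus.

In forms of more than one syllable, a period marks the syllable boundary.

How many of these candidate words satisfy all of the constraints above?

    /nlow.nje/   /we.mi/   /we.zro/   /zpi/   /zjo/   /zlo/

4

/nlow.nje/ — violates constraint (b): syllable 1 coda /w/ has 1 consonant (> 0) → illicit
/we.mi/ — σ1 onset /w/, coda /∅/ ok; σ2 onset /m/, coda /∅/ ok → licit
/we.zro/ — σ1 onset /w/, coda /∅/ ok; σ2 onset /zr/ (2→4 rises), coda /∅/ ok → licit
/zpi/ — violates constraint (d): syllable 1 onset /zp/: /z/ (fricative, 2) → /p/ (stop, 1) does not rise → illicit
/zjo/ — σ1 onset /zj/ (2→5 rises), coda /∅/ ok → licit
/zlo/ — σ1 onset /zl/ (2→4 rises), coda /∅/ ok → licit
Licit: /we.mi/, /we.zro/, /zjo/, /zlo/ → 4.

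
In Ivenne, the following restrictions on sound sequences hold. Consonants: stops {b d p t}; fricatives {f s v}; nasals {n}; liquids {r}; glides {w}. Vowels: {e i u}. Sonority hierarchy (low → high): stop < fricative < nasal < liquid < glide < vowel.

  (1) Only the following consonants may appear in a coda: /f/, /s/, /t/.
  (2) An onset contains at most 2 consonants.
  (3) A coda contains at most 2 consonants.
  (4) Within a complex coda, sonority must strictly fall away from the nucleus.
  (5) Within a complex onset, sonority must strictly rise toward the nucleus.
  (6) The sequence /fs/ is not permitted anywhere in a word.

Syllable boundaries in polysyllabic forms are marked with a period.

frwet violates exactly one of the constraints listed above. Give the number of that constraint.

frwet: syllable 1 onset /frw/ has 3 consonants (> 2).
This is a violation of constraint 2: "An onset contains at most 2 consonants."
The remaining constraints (1, 3, 4, 5, 6) are satisfied.

2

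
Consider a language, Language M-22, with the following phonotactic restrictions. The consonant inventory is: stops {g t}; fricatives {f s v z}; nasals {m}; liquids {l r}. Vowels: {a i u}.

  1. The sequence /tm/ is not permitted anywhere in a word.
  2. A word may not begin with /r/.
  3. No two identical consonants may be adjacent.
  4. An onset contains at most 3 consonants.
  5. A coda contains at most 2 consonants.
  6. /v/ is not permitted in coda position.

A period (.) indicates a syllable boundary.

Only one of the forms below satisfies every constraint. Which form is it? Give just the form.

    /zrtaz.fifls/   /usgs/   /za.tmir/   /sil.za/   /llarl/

/sil.za/

/zrtaz.fifls/ — violates constraint 5: syllable 2 coda /fls/ has 3 consonants (> 2) → phonotactically illegal
/usgs/ — violates constraint 5: syllable 1 coda /sgs/ has 3 consonants (> 2) → phonotactically illegal
/za.tmir/ — violates constraint 1: contains banned sequence /tm/ → phonotactically illegal
/sil.za/ — σ1 onset /s/, coda /l/ ok; σ2 onset /z/, coda /∅/ ok → phonotactically legal
/llarl/ — violates constraint 3: adjacent identical consonants /ll/ → phonotactically illegal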